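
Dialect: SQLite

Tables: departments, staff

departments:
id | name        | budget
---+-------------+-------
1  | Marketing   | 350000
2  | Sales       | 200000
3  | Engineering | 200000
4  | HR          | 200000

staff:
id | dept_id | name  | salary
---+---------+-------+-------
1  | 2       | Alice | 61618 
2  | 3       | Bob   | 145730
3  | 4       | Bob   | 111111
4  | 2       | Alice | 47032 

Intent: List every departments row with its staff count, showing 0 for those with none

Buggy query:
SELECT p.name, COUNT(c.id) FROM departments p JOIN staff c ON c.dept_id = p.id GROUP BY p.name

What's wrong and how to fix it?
Bug: An inner join excludes parents with zero children

Fix: Use LEFT JOIN so parents without children still appear (COUNT(c.id) gives 0)

Corrected query:
SELECT p.name, COUNT(c.id) FROM departments p LEFT JOIN staff c ON c.dept_id = p.id GROUP BY p.name

Result:
name        | COUNT(c.id)
------------+------------
Engineering | 1          
HR          | 1          
Marketing   | 0          
Sales       | 2          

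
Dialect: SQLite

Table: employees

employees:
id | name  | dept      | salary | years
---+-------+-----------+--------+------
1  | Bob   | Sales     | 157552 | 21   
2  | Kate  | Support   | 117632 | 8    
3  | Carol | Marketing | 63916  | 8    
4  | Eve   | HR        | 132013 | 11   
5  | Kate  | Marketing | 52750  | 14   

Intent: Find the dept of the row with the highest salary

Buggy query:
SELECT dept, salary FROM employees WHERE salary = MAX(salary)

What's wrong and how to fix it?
Bug: WHERE is evaluated per row; an aggregate over the whole table isn't defined there

Fix: Use a subquery: WHERE salary = (SELECT MAX(salary) FROM employees)

Corrected query:
SELECT dept, salary FROM employees WHERE salary = (SELECT MAX(salary) FROM employees)

Result:
dept  | salary
------+-------
Sales | 157552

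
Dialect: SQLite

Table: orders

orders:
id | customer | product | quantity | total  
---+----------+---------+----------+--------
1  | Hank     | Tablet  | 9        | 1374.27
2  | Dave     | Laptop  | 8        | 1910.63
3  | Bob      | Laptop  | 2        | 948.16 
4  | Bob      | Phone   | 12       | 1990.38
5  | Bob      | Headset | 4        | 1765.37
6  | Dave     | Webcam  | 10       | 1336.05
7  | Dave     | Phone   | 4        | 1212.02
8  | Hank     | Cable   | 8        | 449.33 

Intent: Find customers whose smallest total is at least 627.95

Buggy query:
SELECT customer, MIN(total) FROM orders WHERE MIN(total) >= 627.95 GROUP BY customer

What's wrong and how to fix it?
Bug: MIN() in WHERE is a misuse of aggregate

Fix: Replace WHERE with HAVING after the GROUP BY

Corrected query:
SELECT customer, MIN(total) FROM orders GROUP BY customer HAVING MIN(total) >= 627.95

Result:
customer | MIN(total)
---------+-----------
Bob      | 948.16    
Dave     | 1212.02   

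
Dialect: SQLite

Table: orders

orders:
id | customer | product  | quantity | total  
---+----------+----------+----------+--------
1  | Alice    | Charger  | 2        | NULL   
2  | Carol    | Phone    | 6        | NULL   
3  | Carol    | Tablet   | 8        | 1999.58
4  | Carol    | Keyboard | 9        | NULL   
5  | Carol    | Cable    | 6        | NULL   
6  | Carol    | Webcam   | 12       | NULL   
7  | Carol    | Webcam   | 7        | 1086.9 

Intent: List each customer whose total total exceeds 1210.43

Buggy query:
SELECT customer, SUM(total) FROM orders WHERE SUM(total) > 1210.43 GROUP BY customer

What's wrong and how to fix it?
Bug: SUM(total) is an aggregate, but WHERE filters rows before aggregation

Fix: Use HAVING (which filters groups after aggregation) instead of WHERE

Corrected query:
SELECT customer, SUM(total) FROM orders GROUP BY customer HAVING SUM(total) > 1210.43

Result:
customer | SUM(total)
---------+-----------
Carol    | 3086.48   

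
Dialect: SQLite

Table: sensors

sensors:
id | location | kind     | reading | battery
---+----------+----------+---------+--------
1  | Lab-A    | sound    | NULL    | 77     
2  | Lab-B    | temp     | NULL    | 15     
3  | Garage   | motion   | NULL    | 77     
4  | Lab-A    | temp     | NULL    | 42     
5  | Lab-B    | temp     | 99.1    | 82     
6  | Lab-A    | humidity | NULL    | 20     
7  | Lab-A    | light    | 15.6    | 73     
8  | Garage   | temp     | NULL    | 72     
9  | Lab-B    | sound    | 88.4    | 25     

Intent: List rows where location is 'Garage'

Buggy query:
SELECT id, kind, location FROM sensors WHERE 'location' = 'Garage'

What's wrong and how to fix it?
Bug: 'location' in single quotes is a string literal, not the column; the comparison is literal-vs-literal and never true

Fix: Reference the column as location without single quotes

Corrected query:
SELECT id, kind, location FROM sensors WHERE location = 'Garage'

Result:
id | kind   | location
---+--------+---------
3  | motion | Garage  
8  | temp   | Garage  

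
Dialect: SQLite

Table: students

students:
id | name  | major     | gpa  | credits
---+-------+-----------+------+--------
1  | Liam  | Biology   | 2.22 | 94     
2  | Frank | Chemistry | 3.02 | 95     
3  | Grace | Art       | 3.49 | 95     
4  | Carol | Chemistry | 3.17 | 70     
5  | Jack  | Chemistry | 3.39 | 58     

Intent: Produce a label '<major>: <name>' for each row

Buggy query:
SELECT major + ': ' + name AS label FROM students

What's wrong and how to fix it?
Bug: '+' is numeric addition; on text columns SQLite converts them to 0 instead of concatenating

Fix: Replace + with || to concatenate text

Corrected query:
SELECT major || ': ' || name AS label FROM students

Result:
label           
----------------
Biology: Liam   
Chemistry: Frank
Art: Grace      
Chemistry: Carol
Chemistry: Jack 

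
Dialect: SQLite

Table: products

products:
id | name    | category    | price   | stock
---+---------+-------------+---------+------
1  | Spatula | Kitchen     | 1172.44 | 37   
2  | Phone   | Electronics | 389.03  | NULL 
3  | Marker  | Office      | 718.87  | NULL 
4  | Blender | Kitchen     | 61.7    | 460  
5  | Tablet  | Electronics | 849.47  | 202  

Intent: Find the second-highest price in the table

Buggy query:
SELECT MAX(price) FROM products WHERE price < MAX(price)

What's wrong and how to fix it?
Bug: The inner MAX is an aggregate inside WHERE, which is not allowed

Fix: Compute the overall MAX in a subquery, then take MAX of rows below it

Corrected query:
SELECT MAX(price) FROM products WHERE price < (SELECT MAX(price) FROM products)

Result:
MAX(price)
----------
849.47    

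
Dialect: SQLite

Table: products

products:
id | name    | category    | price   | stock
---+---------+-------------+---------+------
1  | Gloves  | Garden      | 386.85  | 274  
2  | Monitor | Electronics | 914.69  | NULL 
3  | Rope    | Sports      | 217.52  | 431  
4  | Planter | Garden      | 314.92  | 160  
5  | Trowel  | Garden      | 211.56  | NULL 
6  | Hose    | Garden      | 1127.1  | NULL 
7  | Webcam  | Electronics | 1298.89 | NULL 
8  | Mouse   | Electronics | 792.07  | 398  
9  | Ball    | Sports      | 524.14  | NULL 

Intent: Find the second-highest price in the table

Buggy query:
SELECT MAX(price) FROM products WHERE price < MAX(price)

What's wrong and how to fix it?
Bug: MAX(price) on the right of the comparison is an aggregate-in-WHERE error

Fix: Compute the overall MAX in a subquery, then take MAX of rows below it

Corrected query:
SELECT MAX(price) FROM products WHERE price < (SELECT MAX(price) FROM products)

Result:
MAX(price)
----------
1127.1    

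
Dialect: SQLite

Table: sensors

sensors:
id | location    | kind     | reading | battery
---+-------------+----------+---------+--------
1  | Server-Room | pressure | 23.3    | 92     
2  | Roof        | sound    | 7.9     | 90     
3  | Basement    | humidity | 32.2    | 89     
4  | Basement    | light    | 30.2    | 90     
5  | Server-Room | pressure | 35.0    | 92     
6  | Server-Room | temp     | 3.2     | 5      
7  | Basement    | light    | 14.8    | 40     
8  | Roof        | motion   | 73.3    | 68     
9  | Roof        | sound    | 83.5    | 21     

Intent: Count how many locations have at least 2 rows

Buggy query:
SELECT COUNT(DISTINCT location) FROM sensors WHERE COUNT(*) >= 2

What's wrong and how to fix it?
Bug: WHERE filters individual rows, not groups, so a group-level COUNT is invalid there

Fix: Use a subquery that GROUPs and filters with HAVING, then count its rows

Corrected query:
SELECT COUNT(*) FROM (SELECT location FROM sensors GROUP BY location HAVING COUNT(*) >= 2)

Result:
COUNT(*)
--------
3       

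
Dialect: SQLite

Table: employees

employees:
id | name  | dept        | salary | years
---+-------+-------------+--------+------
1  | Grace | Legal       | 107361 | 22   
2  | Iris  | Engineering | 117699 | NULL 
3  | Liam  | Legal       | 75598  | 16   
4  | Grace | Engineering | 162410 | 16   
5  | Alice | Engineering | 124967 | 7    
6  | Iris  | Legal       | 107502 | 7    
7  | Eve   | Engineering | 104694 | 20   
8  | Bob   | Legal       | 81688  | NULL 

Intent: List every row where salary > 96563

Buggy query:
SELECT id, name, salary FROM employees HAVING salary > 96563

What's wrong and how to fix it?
Bug: HAVING filters the output of aggregation, but this query has no GROUP BY and no aggregate functions, so SQLite rejects it (HAVING clause on a non-aggregate query); the condition here is per row

Fix: Replace HAVING with WHERE since the condition applies to individual rows

Corrected query:
SELECT id, name, salary FROM employees WHERE salary > 96563

Result:
id | name  | salary
---+-------+-------
1  | Grace | 107361
2  | Iris  | 117699
4  | Grace | 162410
5  | Alice | 124967
6  | Iris  | 107502
7  | Eve   | 104694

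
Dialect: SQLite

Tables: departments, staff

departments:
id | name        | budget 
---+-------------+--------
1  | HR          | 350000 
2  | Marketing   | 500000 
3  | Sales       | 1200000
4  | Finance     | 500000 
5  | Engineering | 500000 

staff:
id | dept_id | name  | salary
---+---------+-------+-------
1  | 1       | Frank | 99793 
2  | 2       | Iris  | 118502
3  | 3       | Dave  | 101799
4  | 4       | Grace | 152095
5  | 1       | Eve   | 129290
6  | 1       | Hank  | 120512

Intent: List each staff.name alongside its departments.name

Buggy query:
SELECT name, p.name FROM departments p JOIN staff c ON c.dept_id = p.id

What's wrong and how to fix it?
Bug: Both tables have a 'name' column; the unqualified reference is ambiguous

Fix: Qualify the column with its table alias (c.name)

Corrected query:
SELECT c.name, p.name FROM departments p JOIN staff c ON c.dept_id = p.id

Result:
name  | name     
------+----------
Frank | HR       
Iris  | Marketing
Dave  | Sales    
Grace | Finance  
Eve   | HR       
Hank  | HR       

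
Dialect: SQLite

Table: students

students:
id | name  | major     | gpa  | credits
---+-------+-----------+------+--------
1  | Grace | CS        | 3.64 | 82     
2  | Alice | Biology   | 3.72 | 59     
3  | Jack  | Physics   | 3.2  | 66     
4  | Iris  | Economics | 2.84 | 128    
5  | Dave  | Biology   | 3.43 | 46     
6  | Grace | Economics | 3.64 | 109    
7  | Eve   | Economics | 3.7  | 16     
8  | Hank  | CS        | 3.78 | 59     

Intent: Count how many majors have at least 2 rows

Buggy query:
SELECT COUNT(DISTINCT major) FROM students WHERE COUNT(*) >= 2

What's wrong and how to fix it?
Bug: COUNT(*) cannot appear in WHERE; the per-group count doesn't exist yet

Fix: Use a subquery that GROUPs and filters with HAVING, then count its rows

Corrected query:
SELECT COUNT(*) FROM (SELECT major FROM students GROUP BY major HAVING COUNT(*) >= 2)

Result:
COUNT(*)
--------
3       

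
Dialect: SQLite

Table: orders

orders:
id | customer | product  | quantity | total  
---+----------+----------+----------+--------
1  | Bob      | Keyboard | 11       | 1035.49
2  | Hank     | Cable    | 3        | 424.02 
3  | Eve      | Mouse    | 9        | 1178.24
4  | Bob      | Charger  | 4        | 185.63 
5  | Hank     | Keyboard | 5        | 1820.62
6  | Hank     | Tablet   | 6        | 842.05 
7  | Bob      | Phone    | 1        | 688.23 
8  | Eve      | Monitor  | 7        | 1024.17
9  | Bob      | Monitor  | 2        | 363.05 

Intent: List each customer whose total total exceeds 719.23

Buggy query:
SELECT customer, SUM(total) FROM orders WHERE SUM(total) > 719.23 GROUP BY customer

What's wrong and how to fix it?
Bug: Aggregate functions cannot appear in a WHERE clause

Fix: Move the aggregate condition to a HAVING clause

Corrected query:
SELECT customer, SUM(total) FROM orders GROUP BY customer HAVING SUM(total) > 719.23

Result:
customer | SUM(total)
---------+-----------
Bob      | 2272.4    
Eve      | 2202.41   
Hank     | 3086.69   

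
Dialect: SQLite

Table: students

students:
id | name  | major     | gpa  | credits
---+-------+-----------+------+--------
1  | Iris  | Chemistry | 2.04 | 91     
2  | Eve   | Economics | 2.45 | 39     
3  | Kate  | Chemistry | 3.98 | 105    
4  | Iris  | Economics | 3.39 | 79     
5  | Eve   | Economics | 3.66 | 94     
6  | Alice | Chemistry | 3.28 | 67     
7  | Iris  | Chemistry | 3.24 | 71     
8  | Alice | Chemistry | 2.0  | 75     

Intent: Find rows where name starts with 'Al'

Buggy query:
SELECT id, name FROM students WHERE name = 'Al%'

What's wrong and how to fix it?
Bug: Wildcards only work with LIKE; '=' treats '%' as a literal character

Fix: Use LIKE for wildcard pattern matching

Corrected query:
SELECT id, name FROM students WHERE name LIKE 'Al%'

Result:
id | name 
---+------
6  | Alice
8  | Alice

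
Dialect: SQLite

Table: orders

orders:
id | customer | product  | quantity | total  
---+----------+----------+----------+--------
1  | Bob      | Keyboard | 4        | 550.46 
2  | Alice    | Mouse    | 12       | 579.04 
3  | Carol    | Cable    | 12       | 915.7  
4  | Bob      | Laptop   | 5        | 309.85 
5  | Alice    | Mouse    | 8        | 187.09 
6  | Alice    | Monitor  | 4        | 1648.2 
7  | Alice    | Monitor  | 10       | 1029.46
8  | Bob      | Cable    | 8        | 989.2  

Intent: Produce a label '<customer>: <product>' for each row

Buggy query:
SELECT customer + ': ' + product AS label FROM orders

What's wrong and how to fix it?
Bug: '+' is numeric addition; on text columns SQLite converts them to 0 instead of concatenating

Fix: Replace + with || to concatenate text

Corrected query:
SELECT customer || ': ' || product AS label FROM orders

Result:
label         
--------------
Bob: Keyboard 
Alice: Mouse  
Carol: Cable  
Bob: Laptop   
Alice: Mouse  
Alice: Monitor
Alice: Monitor
Bob: Cable    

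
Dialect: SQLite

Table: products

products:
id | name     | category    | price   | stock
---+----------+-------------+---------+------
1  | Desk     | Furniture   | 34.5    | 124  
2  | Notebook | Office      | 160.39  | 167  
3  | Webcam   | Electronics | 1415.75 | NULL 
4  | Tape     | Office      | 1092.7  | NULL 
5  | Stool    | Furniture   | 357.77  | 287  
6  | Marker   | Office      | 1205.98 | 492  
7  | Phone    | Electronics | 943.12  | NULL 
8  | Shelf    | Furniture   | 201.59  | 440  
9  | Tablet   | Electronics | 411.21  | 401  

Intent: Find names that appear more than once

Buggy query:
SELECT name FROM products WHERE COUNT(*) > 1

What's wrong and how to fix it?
Bug: WHERE can't reference COUNT(*); aggregates are computed after WHERE

Fix: Group first, then use HAVING for the count condition

Corrected query:
SELECT name FROM products GROUP BY name HAVING COUNT(*) > 1

Result:
(no rows)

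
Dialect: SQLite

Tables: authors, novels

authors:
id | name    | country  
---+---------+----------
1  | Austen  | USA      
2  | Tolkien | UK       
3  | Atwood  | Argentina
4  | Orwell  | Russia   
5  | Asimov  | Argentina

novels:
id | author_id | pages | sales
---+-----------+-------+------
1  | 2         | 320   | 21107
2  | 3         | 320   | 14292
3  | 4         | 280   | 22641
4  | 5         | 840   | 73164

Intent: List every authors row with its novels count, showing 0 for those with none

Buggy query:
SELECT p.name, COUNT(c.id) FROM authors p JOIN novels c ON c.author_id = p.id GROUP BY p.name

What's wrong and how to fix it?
Bug: INNER JOIN drops authors rows that have no matching novels rows

Fix: Switch to LEFT JOIN to retain unmatched parent rows

Corrected query:
SELECT p.name, COUNT(c.id) FROM authors p LEFT JOIN novels c ON c.author_id = p.id GROUP BY p.name

Result:
name    | COUNT(c.id)
--------+------------
Asimov  | 1          
Atwood  | 1          
Austen  | 0          
Orwell  | 1          
Tolkien | 1          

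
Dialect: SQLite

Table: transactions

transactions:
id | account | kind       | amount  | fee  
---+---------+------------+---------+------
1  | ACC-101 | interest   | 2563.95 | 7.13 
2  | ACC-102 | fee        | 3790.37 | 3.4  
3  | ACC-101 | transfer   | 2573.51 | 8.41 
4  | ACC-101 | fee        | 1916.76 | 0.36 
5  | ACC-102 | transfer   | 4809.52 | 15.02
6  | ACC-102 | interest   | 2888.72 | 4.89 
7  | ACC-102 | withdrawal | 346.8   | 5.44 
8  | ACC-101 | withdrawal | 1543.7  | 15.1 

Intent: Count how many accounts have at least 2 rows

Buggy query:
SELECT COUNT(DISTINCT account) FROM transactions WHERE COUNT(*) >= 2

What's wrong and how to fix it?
Bug: WHERE filters individual rows, not groups, so a group-level COUNT is invalid there

Fix: Group first with HAVING COUNT(*) >= 2, then COUNT the resulting groups

Corrected query:
SELECT COUNT(*) FROM (SELECT account FROM transactions GROUP BY account HAVING COUNT(*) >= 2)

Result:
COUNT(*)
--------
2       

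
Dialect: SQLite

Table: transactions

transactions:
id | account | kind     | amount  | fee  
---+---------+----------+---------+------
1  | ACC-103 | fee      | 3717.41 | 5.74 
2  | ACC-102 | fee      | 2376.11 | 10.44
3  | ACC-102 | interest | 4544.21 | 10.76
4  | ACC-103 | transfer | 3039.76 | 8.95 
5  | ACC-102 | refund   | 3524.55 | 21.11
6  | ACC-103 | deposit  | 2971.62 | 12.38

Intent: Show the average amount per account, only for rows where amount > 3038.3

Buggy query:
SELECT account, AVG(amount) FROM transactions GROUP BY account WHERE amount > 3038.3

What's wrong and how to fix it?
Bug: WHERE cannot follow GROUP BY

Fix: Place WHERE between FROM and GROUP BY

Corrected query:
SELECT account, AVG(amount) FROM transactions WHERE amount > 3038.3 GROUP BY account

Result:
account | AVG(amount)
--------+------------
ACC-102 | 4034.38    
ACC-103 | 3378.585   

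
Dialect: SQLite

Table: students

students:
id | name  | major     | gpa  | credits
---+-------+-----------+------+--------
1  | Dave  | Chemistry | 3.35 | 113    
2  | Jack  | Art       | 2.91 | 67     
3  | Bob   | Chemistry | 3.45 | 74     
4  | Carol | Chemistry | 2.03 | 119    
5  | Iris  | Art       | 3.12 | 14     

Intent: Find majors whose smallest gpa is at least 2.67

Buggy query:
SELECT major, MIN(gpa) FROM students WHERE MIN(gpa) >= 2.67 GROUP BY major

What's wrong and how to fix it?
Bug: MIN() in WHERE is a misuse of aggregate

Fix: Replace WHERE with HAVING after the GROUP BY

Corrected query:
SELECT major, MIN(gpa) FROM students GROUP BY major HAVING MIN(gpa) >= 2.67

Result:
major | MIN(gpa)
------+---------
Art   | 2.91    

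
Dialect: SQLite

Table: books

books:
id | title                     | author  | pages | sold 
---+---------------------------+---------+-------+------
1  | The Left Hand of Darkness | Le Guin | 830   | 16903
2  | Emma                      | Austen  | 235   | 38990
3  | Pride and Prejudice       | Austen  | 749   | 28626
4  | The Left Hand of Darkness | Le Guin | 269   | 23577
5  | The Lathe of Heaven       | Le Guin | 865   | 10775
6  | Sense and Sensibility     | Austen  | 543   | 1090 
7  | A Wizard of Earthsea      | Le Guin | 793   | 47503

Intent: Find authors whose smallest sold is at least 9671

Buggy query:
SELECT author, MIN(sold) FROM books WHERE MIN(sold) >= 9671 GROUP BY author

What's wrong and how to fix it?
Bug: MIN() in WHERE is a misuse of aggregate

Fix: Replace WHERE with HAVING after the GROUP BY

Corrected query:
SELECT author, MIN(sold) FROM books GROUP BY author HAVING MIN(sold) >= 9671

Result:
author  | MIN(sold)
--------+----------
Le Guin | 10775    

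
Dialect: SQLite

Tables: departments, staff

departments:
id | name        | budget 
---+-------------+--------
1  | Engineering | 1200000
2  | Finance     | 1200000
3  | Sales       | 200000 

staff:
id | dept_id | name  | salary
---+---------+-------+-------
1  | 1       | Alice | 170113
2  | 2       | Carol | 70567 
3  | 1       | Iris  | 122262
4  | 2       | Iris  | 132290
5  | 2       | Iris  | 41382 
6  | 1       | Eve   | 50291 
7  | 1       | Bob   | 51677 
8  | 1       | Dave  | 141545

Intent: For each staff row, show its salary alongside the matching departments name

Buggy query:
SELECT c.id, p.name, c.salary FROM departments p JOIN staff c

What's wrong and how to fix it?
Bug: Missing join condition: each staff row is matched to all departments rows instead of just its own

Fix: Add ON c.dept_id = p.id to the JOIN

Corrected query:
SELECT c.id, p.name, c.salary FROM departments p JOIN staff c ON c.dept_id = p.id

Result:
id | name        | salary
---+-------------+-------
1  | Engineering | 170113
2  | Finance     | 70567 
3  | Engineering | 122262
4  | Finance     | 132290
5  | Finance     | 41382 
6  | Engineering | 50291 
7  | Engineering | 51677 
8  | Engineering | 141545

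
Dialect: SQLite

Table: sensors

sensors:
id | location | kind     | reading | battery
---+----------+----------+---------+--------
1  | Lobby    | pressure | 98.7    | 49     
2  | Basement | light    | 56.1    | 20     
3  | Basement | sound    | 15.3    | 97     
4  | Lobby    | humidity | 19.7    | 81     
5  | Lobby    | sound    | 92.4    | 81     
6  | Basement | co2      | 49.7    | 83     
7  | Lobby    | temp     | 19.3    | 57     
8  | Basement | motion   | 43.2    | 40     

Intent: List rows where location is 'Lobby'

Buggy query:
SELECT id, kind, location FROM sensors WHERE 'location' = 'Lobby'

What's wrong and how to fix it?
Bug: Single quotes denote string literals in SQL; the column name is being compared as a constant string

Fix: Reference the column as location without single quotes

Corrected query:
SELECT id, kind, location FROM sensors WHERE location = 'Lobby'

Result:
id | kind     | location
---+----------+---------
1  | pressure | Lobby   
4  | humidity | Lobby   
5  | sound    | Lobby   
7  | temp     | Lobby   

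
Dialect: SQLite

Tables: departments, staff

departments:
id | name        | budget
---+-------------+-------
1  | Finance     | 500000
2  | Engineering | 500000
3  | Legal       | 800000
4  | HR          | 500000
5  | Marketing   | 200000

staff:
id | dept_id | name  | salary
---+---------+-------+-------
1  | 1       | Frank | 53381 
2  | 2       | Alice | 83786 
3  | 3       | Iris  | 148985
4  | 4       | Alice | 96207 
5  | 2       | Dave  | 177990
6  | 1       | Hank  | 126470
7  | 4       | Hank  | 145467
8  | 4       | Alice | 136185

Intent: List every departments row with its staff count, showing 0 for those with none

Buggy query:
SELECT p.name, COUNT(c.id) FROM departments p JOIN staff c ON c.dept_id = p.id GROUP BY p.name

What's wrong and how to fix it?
Bug: An inner join excludes parents with zero children

Fix: Use LEFT JOIN so parents without children still appear (COUNT(c.id) gives 0)

Corrected query:
SELECT p.name, COUNT(c.id) FROM departments p LEFT JOIN staff c ON c.dept_id = p.id GROUP BY p.name

Result:
name        | COUNT(c.id)
------------+------------
Engineering | 2          
Finance     | 2          
HR          | 3          
Legal       | 1          
Marketing   | 0          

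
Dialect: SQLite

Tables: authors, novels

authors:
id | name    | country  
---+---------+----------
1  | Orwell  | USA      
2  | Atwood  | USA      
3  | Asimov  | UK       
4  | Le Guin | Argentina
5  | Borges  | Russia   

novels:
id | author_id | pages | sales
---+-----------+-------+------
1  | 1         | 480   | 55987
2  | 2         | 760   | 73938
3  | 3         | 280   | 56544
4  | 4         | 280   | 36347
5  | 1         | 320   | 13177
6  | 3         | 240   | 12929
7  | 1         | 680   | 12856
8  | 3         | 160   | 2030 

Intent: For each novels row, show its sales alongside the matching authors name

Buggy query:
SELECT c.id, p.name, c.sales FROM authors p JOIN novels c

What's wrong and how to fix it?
Bug: Missing join condition: each novels row is matched to all authors rows instead of just its own

Fix: Add ON c.author_id = p.id to the JOIN

Corrected query:
SELECT c.id, p.name, c.sales FROM authors p JOIN novels c ON c.author_id = p.id

Result:
id | name    | sales
---+---------+------
1  | Orwell  | 55987
2  | Atwood  | 73938
3  | Asimov  | 56544
4  | Le Guin | 36347
5  | Orwell  | 13177
6  | Asimov  | 12929
7  | Orwell  | 12856
8  | Asimov  | 2030 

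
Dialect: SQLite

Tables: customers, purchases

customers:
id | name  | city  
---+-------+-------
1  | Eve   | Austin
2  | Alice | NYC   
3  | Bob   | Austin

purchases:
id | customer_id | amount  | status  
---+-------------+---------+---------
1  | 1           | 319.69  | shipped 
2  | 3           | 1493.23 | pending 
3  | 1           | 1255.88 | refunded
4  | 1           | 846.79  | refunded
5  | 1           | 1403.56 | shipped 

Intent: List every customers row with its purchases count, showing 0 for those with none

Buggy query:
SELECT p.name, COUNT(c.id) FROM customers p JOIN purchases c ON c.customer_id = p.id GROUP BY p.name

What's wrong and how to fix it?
Bug: INNER JOIN drops customers rows that have no matching purchases rows

Fix: Use LEFT JOIN so parents without children still appear (COUNT(c.id) gives 0)

Corrected query:
SELECT p.name, COUNT(c.id) FROM customers p LEFT JOIN purchases c ON c.customer_id = p.id GROUP BY p.name

Result:
name  | COUNT(c.id)
------+------------
Alice | 0          
Bob   | 1          
Eve   | 4          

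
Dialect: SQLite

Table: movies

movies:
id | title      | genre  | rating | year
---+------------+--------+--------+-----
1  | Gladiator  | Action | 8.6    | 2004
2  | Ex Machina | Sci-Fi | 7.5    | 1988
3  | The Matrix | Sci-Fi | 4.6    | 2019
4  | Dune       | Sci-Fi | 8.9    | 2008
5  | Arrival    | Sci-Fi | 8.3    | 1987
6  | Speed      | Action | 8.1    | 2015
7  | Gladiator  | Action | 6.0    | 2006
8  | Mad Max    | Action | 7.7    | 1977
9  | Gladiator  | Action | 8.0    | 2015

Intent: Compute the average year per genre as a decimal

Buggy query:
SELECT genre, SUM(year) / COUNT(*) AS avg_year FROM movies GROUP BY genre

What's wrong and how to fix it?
Bug: Both operands are integers, so '/' performs integer division and truncates

Fix: Cast one side to REAL so the division keeps the fractional part

Corrected query:
SELECT genre, SUM(year) * 1.0 / COUNT(*) AS avg_year FROM movies GROUP BY genre

Result:
genre  | avg_year
-------+---------
Action | 2003.4  
Sci-Fi | 2000.5  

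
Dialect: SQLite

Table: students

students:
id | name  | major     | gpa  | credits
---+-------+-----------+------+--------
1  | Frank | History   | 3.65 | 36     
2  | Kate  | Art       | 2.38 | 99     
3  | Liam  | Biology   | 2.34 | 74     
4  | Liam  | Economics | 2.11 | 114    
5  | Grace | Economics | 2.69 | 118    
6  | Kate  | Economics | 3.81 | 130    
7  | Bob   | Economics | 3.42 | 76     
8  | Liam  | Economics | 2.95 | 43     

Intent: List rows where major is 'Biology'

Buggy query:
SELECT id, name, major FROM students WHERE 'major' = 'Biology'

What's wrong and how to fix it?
Bug: 'major' in single quotes is a string literal, not the column; the comparison is literal-vs-literal and never true

Fix: Remove the quotes around the column name (or use double quotes for an identifier)

Corrected query:
SELECT id, name, major FROM students WHERE major = 'Biology'

Result:
id | name | major  
---+------+--------
3  | Liam | Biology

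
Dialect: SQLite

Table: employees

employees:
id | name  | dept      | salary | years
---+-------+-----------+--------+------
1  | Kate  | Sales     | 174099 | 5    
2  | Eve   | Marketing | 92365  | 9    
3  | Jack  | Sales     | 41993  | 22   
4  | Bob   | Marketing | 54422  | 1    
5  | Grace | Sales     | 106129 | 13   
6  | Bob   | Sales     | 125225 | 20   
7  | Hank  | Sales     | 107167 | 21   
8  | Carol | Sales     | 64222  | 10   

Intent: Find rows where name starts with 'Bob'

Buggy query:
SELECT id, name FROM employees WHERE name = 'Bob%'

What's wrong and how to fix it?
Bug: Wildcards only work with LIKE; '=' treats '%' as a literal character

Fix: Use LIKE for wildcard pattern matching

Corrected query:
SELECT id, name FROM employees WHERE name LIKE 'Bob%'

Result:
id | name
---+-----
4  | Bob 
6  | Bob 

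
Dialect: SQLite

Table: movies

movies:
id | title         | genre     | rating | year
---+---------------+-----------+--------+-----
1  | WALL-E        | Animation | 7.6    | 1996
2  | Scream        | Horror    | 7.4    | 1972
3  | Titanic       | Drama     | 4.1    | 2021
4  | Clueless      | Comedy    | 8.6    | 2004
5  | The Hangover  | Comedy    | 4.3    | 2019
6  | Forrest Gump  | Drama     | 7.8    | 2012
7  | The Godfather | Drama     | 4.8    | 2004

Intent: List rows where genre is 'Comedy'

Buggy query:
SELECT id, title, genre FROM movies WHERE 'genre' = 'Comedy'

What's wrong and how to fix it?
Bug: 'genre' in single quotes is a string literal, not the column; the comparison is literal-vs-literal and never true

Fix: Remove the quotes around the column name (or use double quotes for an identifier)

Corrected query:
SELECT id, title, genre FROM movies WHERE genre = 'Comedy'

Result:
id | title        | genre 
---+--------------+-------
4  | Clueless     | Comedy
5  | The Hangover | Comedy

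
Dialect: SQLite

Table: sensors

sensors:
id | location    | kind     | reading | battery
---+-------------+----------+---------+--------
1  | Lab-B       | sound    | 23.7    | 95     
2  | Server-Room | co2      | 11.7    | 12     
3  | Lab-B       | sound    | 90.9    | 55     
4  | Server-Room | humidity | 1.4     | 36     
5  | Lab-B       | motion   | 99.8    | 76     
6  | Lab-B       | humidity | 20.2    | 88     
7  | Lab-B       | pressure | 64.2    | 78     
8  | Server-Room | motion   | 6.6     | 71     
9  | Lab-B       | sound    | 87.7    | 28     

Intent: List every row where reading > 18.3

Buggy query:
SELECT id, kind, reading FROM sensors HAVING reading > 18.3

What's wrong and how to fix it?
Bug: This is a non-aggregate query (no GROUP BY, no aggregates), so in SQLite the HAVING clause is invalid here; a row-level condition belongs in WHERE

Fix: Use WHERE for row-level filtering

Corrected query:
SELECT id, kind, reading FROM sensors WHERE reading > 18.3

Result:
id | kind     | reading
---+----------+--------
1  | sound    | 23.7   
3  | sound    | 90.9   
5  | motion   | 99.8   
6  | humidity | 20.2   
7  | pressure | 64.2   
9  | sound    | 87.7   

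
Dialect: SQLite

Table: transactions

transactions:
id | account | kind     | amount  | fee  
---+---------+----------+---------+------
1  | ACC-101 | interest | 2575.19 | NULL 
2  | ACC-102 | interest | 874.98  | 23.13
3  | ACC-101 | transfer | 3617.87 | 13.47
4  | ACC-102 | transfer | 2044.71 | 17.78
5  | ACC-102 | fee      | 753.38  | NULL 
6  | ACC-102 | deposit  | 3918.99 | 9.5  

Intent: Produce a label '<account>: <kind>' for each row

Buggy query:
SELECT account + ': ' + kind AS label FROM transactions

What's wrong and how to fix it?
Bug: '+' is numeric addition; on text columns SQLite converts them to 0 instead of concatenating

Fix: Use the || operator for string concatenation

Corrected query:
SELECT account || ': ' || kind AS label FROM transactions

Result:
label            
-----------------
ACC-101: interest
ACC-102: interest
ACC-101: transfer
ACC-102: transfer
ACC-102: fee     
ACC-102: deposit 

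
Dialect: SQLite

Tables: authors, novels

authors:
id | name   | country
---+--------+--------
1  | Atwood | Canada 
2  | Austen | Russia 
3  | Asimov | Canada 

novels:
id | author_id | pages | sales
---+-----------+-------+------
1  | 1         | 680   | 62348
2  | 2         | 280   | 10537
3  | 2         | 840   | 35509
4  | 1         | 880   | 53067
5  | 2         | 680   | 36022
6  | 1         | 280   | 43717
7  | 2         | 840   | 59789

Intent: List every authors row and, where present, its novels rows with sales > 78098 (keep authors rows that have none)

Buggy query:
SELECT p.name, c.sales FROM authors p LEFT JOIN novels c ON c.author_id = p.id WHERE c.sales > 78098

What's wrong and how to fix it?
Bug: A WHERE condition on the right-hand table after LEFT JOIN drops unmatched parents

Fix: Move the right-table condition into the ON clause so unmatched parents are kept

Corrected query:
SELECT p.name, c.sales FROM authors p LEFT JOIN novels c ON c.author_id = p.id AND c.sales > 78098

Result:
name   | sales
-------+------
Atwood | NULL 
Austen | NULL 
Asimov | NULL 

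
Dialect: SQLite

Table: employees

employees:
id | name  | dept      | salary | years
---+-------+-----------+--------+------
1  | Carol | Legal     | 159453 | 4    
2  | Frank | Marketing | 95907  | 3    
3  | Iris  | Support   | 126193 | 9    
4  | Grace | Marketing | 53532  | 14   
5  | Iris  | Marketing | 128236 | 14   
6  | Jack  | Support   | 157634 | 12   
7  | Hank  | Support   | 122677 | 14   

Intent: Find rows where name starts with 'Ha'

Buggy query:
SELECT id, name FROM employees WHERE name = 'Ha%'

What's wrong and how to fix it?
Bug: '=' compares the literal string including the % character; pattern matching needs LIKE

Fix: Use LIKE for wildcard pattern matching

Corrected query:
SELECT id, name FROM employees WHERE name LIKE 'Ha%'

Result:
id | name
---+-----
7  | Hank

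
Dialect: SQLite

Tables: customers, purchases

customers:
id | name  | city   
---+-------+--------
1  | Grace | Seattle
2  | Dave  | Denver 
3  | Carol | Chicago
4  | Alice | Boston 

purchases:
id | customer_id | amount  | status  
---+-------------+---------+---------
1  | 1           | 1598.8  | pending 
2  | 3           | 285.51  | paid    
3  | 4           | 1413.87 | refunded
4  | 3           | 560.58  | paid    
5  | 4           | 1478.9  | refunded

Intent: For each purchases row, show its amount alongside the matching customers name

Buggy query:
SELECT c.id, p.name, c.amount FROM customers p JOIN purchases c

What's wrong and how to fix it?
Bug: JOIN with no ON clause produces a cartesian product; every purchases row pairs with every customers row

Fix: Specify the join condition linking the foreign key to the parent id

Corrected query:
SELECT c.id, p.name, c.amount FROM customers p JOIN purchases c ON c.customer_id = p.id

Result:
id | name  | amount 
---+-------+--------
1  | Grace | 1598.8 
2  | Carol | 285.51 
3  | Alice | 1413.87
4  | Carol | 560.58 
5  | Alice | 1478.9 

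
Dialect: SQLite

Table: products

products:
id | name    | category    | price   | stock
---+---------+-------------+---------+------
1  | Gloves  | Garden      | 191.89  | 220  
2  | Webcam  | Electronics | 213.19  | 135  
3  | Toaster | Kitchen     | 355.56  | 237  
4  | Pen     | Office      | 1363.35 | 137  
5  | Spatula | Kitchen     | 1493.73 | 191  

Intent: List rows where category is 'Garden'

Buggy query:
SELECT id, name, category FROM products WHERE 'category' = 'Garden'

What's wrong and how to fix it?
Bug: Single quotes denote string literals in SQL; the column name is being compared as a constant string

Fix: Reference the column as category without single quotes

Corrected query:
SELECT id, name, category FROM products WHERE category = 'Garden'

Result:
id | name   | category
---+--------+---------
1  | Gloves | Garden  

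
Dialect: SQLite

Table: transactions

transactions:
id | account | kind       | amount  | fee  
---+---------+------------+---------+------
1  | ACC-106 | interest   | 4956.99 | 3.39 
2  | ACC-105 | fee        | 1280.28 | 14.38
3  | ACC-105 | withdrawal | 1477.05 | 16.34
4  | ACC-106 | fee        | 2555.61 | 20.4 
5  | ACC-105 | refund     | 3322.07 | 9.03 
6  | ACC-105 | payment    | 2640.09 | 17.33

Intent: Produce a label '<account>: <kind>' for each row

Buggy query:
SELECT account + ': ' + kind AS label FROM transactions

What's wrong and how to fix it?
Bug: SQLite uses || for string concatenation; + coerces text to numbers (yielding 0)

Fix: Use the || operator for string concatenation

Corrected query:
SELECT account || ': ' || kind AS label FROM transactions

Result:
label              
-------------------
ACC-106: interest  
ACC-105: fee       
ACC-105: withdrawal
ACC-106: fee       
ACC-105: refund    
ACC-105: payment   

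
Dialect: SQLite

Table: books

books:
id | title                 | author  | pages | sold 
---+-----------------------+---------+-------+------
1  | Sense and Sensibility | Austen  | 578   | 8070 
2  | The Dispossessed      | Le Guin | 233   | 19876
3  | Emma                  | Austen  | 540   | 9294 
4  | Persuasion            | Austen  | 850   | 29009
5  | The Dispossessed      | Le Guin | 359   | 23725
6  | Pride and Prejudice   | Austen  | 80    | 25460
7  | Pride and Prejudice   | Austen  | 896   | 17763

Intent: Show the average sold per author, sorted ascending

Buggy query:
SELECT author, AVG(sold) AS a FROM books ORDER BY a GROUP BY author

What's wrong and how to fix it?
Bug: GROUP BY must precede ORDER BY

Fix: Move ORDER BY to the end, after GROUP BY

Corrected query:
SELECT author, AVG(sold) AS a FROM books GROUP BY author ORDER BY a

Result:
author  | a      
--------+--------
Austen  | 17919.2
Le Guin | 21800.5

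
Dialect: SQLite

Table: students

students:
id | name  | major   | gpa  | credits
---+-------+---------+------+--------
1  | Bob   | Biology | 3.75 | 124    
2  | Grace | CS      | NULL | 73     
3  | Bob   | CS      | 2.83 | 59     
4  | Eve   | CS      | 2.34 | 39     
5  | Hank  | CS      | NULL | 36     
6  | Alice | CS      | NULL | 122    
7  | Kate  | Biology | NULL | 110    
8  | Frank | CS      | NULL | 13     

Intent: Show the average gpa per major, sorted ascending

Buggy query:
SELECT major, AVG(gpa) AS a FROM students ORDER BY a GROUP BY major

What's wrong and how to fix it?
Bug: ORDER BY appears before GROUP BY; SQL clause order requires GROUP BY first

Fix: Reorder: SELECT … FROM … GROUP BY … ORDER BY …

Corrected query:
SELECT major, AVG(gpa) AS a FROM students GROUP BY major ORDER BY a

Result:
major   | a    
--------+------
CS      | 2.585
Biology | 3.75 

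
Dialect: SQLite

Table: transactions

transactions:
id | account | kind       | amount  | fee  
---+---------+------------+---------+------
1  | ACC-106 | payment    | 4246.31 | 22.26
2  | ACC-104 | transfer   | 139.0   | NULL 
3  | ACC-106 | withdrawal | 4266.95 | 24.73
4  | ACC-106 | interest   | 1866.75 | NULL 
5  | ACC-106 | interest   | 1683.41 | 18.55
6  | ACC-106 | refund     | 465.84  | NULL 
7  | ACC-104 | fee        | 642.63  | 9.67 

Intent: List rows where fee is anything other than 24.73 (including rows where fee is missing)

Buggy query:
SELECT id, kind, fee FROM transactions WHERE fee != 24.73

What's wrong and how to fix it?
Bug: Inequality against NULL is unknown, not true; rows with NULL are dropped

Fix: Add an explicit OR fee IS NULL to include the missing-value rows

Corrected query:
SELECT id, kind, fee FROM transactions WHERE fee != 24.73 OR fee IS NULL

Result:
id | kind     | fee  
---+----------+------
1  | payment  | 22.26
2  | transfer | NULL 
4  | interest | NULL 
5  | interest | 18.55
6  | refund   | NULL 
7  | fee      | 9.67 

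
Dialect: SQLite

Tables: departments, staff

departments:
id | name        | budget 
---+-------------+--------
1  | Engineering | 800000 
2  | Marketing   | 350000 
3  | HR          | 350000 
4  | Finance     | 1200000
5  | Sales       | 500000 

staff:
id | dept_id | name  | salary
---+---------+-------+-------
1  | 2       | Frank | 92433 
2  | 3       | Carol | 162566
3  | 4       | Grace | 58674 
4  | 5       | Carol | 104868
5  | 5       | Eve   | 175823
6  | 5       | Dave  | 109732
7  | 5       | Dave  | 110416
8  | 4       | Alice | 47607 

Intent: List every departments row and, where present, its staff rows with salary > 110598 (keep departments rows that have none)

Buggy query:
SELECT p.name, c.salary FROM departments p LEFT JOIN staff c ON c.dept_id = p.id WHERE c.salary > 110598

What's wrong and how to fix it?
Bug: Filtering c.salary in WHERE discards the NULL rows produced by LEFT JOIN, turning it into an inner join

Fix: Put 'c.salary > 110598' in the JOIN's ON clause instead of WHERE

Corrected query:
SELECT p.name, c.salary FROM departments p LEFT JOIN staff c ON c.dept_id = p.id AND c.salary > 110598

Result:
name        | salary
------------+-------
Engineering | NULL  
Marketing   | NULL  
HR          | 162566
Finance     | NULL  
Sales       | 175823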